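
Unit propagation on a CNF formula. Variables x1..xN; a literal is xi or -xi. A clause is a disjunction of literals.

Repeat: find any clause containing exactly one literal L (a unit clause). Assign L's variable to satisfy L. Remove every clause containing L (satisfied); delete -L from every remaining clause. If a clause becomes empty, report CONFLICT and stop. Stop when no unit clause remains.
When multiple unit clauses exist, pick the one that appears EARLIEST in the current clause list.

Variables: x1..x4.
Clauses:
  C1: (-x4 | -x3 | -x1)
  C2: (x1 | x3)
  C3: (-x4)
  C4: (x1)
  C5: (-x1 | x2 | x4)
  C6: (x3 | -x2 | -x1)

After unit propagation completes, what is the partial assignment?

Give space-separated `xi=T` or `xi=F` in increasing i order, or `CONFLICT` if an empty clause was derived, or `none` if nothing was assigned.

unit clause [-4] forces x4=F; simplify:
  drop 4 from [-1, 2, 4] -> [-1, 2]
  satisfied 2 clause(s); 4 remain; assigned so far: [4]
unit clause [1] forces x1=T; simplify:
  drop -1 from [-1, 2] -> [2]
  drop -1 from [3, -2, -1] -> [3, -2]
  satisfied 2 clause(s); 2 remain; assigned so far: [1, 4]
unit clause [2] forces x2=T; simplify:
  drop -2 from [3, -2] -> [3]
  satisfied 1 clause(s); 1 remain; assigned so far: [1, 2, 4]
unit clause [3] forces x3=T; simplify:
  satisfied 1 clause(s); 0 remain; assigned so far: [1, 2, 3, 4]

Answer: x1=T x2=T x3=T x4=F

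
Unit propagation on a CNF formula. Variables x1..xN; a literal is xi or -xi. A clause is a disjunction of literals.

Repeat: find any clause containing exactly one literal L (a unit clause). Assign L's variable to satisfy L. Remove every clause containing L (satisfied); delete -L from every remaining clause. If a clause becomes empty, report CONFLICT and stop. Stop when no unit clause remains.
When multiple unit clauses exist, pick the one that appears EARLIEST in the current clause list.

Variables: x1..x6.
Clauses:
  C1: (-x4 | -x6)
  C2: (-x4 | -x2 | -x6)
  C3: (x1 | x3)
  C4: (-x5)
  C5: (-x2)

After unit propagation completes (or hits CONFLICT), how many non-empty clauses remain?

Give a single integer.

unit clause [-5] forces x5=F; simplify:
  satisfied 1 clause(s); 4 remain; assigned so far: [5]
unit clause [-2] forces x2=F; simplify:
  satisfied 2 clause(s); 2 remain; assigned so far: [2, 5]

Answer: 2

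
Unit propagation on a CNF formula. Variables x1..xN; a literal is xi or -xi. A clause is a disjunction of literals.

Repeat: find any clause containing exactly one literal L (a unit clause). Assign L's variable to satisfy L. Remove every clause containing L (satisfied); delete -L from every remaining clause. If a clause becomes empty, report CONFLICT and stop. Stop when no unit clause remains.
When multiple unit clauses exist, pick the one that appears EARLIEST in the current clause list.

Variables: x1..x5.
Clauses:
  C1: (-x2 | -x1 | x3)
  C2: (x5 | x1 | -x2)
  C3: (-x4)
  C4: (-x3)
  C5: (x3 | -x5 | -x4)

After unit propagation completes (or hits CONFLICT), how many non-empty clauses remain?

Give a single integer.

unit clause [-4] forces x4=F; simplify:
  satisfied 2 clause(s); 3 remain; assigned so far: [4]
unit clause [-3] forces x3=F; simplify:
  drop 3 from [-2, -1, 3] -> [-2, -1]
  satisfied 1 clause(s); 2 remain; assigned so far: [3, 4]

Answer: 2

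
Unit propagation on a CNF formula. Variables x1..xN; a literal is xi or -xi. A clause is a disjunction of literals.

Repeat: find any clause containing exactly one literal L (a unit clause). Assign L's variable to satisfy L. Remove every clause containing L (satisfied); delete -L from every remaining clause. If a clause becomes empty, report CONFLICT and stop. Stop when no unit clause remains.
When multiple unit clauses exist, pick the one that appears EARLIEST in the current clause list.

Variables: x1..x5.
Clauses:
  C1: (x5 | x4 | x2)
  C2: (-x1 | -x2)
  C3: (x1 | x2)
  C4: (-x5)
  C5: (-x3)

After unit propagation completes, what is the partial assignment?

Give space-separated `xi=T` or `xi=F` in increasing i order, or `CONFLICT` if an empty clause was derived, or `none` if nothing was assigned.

unit clause [-5] forces x5=F; simplify:
  drop 5 from [5, 4, 2] -> [4, 2]
  satisfied 1 clause(s); 4 remain; assigned so far: [5]
unit clause [-3] forces x3=F; simplify:
  satisfied 1 clause(s); 3 remain; assigned so far: [3, 5]

Answer: x3=F x5=F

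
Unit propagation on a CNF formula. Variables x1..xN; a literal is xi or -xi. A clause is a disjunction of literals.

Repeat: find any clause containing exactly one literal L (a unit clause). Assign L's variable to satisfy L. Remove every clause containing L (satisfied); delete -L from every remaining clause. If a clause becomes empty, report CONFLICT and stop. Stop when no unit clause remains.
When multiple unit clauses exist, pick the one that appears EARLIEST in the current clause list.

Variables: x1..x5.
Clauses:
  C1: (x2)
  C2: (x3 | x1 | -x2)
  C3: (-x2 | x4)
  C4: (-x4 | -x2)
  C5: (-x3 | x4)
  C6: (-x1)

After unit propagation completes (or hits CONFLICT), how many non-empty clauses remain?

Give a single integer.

unit clause [2] forces x2=T; simplify:
  drop -2 from [3, 1, -2] -> [3, 1]
  drop -2 from [-2, 4] -> [4]
  drop -2 from [-4, -2] -> [-4]
  satisfied 1 clause(s); 5 remain; assigned so far: [2]
unit clause [4] forces x4=T; simplify:
  drop -4 from [-4] -> [] (empty!)
  satisfied 2 clause(s); 3 remain; assigned so far: [2, 4]
CONFLICT (empty clause)

Answer: 2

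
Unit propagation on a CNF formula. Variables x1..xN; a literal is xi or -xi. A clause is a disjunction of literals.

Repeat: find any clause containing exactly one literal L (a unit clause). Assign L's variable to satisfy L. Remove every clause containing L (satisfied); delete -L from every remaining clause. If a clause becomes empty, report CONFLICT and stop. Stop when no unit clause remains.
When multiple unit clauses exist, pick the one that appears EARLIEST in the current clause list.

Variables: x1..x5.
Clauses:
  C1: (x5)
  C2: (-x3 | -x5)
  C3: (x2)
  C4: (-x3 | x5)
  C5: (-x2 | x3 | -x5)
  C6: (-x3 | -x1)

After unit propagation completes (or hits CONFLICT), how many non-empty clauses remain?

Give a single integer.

unit clause [5] forces x5=T; simplify:
  drop -5 from [-3, -5] -> [-3]
  drop -5 from [-2, 3, -5] -> [-2, 3]
  satisfied 2 clause(s); 4 remain; assigned so far: [5]
unit clause [-3] forces x3=F; simplify:
  drop 3 from [-2, 3] -> [-2]
  satisfied 2 clause(s); 2 remain; assigned so far: [3, 5]
unit clause [2] forces x2=T; simplify:
  drop -2 from [-2] -> [] (empty!)
  satisfied 1 clause(s); 1 remain; assigned so far: [2, 3, 5]
CONFLICT (empty clause)

Answer: 0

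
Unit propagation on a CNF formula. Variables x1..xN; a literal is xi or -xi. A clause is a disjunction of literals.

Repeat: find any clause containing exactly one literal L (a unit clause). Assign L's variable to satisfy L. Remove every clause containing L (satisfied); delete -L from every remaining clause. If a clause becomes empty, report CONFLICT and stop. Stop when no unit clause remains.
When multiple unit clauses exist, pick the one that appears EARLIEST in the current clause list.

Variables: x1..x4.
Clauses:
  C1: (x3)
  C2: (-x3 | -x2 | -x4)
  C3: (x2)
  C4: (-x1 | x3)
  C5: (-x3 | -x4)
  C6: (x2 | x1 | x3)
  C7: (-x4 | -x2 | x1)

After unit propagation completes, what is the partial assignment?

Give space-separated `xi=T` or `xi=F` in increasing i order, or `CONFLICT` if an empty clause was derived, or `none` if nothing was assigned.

Answer: x2=T x3=T x4=F

Derivation:
unit clause [3] forces x3=T; simplify:
  drop -3 from [-3, -2, -4] -> [-2, -4]
  drop -3 from [-3, -4] -> [-4]
  satisfied 3 clause(s); 4 remain; assigned so far: [3]
unit clause [2] forces x2=T; simplify:
  drop -2 from [-2, -4] -> [-4]
  drop -2 from [-4, -2, 1] -> [-4, 1]
  satisfied 1 clause(s); 3 remain; assigned so far: [2, 3]
unit clause [-4] forces x4=F; simplify:
  satisfied 3 clause(s); 0 remain; assigned so far: [2, 3, 4]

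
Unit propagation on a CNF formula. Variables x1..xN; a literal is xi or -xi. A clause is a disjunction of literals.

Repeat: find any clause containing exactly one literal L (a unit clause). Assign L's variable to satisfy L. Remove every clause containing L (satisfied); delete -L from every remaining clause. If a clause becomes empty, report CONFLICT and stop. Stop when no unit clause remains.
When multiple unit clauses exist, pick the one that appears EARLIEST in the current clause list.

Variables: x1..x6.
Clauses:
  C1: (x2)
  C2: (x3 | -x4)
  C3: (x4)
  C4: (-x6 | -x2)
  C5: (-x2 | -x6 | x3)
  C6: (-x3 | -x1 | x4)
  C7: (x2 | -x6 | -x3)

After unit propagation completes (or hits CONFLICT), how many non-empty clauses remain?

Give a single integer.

Answer: 0

Derivation:
unit clause [2] forces x2=T; simplify:
  drop -2 from [-6, -2] -> [-6]
  drop -2 from [-2, -6, 3] -> [-6, 3]
  satisfied 2 clause(s); 5 remain; assigned so far: [2]
unit clause [4] forces x4=T; simplify:
  drop -4 from [3, -4] -> [3]
  satisfied 2 clause(s); 3 remain; assigned so far: [2, 4]
unit clause [3] forces x3=T; simplify:
  satisfied 2 clause(s); 1 remain; assigned so far: [2, 3, 4]
unit clause [-6] forces x6=F; simplify:
  satisfied 1 clause(s); 0 remain; assigned so far: [2, 3, 4, 6]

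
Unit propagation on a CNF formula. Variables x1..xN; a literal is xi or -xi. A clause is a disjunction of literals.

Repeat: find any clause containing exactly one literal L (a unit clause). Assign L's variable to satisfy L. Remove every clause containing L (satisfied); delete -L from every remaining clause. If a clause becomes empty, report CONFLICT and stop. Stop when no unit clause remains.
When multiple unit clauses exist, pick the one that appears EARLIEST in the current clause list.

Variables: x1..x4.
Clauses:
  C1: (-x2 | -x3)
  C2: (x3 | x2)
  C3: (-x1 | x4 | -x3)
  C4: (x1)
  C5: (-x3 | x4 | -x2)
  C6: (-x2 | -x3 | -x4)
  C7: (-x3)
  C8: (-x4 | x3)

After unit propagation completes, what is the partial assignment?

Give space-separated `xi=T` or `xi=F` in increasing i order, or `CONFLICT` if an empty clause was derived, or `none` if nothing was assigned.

unit clause [1] forces x1=T; simplify:
  drop -1 from [-1, 4, -3] -> [4, -3]
  satisfied 1 clause(s); 7 remain; assigned so far: [1]
unit clause [-3] forces x3=F; simplify:
  drop 3 from [3, 2] -> [2]
  drop 3 from [-4, 3] -> [-4]
  satisfied 5 clause(s); 2 remain; assigned so far: [1, 3]
unit clause [2] forces x2=T; simplify:
  satisfied 1 clause(s); 1 remain; assigned so far: [1, 2, 3]
unit clause [-4] forces x4=F; simplify:
  satisfied 1 clause(s); 0 remain; assigned so far: [1, 2, 3, 4]

Answer: x1=T x2=T x3=F x4=F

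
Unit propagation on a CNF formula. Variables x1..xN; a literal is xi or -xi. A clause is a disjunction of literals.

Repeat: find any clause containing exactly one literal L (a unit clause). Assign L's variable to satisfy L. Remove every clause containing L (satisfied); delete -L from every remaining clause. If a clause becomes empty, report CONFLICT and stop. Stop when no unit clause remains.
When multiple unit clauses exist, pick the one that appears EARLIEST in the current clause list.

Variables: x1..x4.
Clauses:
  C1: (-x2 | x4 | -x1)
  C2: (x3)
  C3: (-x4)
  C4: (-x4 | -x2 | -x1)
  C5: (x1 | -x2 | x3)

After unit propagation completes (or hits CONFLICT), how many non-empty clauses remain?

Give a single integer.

Answer: 1

Derivation:
unit clause [3] forces x3=T; simplify:
  satisfied 2 clause(s); 3 remain; assigned so far: [3]
unit clause [-4] forces x4=F; simplify:
  drop 4 from [-2, 4, -1] -> [-2, -1]
  satisfied 2 clause(s); 1 remain; assigned so far: [3, 4]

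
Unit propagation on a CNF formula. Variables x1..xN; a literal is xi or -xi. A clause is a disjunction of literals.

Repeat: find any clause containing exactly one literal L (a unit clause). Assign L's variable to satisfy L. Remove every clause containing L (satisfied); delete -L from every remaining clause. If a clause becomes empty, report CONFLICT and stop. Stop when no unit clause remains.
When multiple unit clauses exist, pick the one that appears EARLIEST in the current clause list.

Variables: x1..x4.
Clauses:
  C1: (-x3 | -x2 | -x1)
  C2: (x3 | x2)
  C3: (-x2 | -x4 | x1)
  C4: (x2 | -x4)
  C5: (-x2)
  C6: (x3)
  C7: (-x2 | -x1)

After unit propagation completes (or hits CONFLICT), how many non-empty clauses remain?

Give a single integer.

Answer: 0

Derivation:
unit clause [-2] forces x2=F; simplify:
  drop 2 from [3, 2] -> [3]
  drop 2 from [2, -4] -> [-4]
  satisfied 4 clause(s); 3 remain; assigned so far: [2]
unit clause [3] forces x3=T; simplify:
  satisfied 2 clause(s); 1 remain; assigned so far: [2, 3]
unit clause [-4] forces x4=F; simplify:
  satisfied 1 clause(s); 0 remain; assigned so far: [2, 3, 4]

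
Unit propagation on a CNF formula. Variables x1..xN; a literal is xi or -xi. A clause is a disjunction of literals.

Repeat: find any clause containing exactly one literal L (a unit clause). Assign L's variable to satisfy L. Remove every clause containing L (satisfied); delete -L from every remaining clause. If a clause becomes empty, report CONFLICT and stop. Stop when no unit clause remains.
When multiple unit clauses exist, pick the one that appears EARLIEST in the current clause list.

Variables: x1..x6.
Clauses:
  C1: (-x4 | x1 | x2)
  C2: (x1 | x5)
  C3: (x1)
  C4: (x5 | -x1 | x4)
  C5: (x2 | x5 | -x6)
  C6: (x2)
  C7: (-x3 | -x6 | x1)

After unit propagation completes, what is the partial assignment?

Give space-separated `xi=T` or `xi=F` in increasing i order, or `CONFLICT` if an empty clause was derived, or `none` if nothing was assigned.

unit clause [1] forces x1=T; simplify:
  drop -1 from [5, -1, 4] -> [5, 4]
  satisfied 4 clause(s); 3 remain; assigned so far: [1]
unit clause [2] forces x2=T; simplify:
  satisfied 2 clause(s); 1 remain; assigned so far: [1, 2]

Answer: x1=T x2=T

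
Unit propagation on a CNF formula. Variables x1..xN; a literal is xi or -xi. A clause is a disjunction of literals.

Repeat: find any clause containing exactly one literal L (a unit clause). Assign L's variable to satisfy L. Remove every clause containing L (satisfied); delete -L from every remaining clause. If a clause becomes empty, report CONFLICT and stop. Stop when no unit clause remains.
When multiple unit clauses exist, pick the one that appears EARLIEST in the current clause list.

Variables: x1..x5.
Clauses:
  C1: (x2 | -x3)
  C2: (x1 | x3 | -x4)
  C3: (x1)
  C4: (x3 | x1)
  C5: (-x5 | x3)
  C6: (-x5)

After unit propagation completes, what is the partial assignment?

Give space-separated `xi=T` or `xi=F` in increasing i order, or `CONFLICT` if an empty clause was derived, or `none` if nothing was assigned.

Answer: x1=T x5=F

Derivation:
unit clause [1] forces x1=T; simplify:
  satisfied 3 clause(s); 3 remain; assigned so far: [1]
unit clause [-5] forces x5=F; simplify:
  satisfied 2 clause(s); 1 remain; assigned so far: [1, 5]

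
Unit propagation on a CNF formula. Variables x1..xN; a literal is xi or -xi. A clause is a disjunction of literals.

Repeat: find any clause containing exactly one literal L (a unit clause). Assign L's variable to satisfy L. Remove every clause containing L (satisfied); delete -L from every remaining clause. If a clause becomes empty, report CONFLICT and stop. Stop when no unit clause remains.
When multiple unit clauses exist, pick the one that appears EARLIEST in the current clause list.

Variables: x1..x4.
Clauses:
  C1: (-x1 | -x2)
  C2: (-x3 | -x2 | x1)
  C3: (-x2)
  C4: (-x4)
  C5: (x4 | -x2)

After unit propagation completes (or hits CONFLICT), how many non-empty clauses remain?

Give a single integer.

unit clause [-2] forces x2=F; simplify:
  satisfied 4 clause(s); 1 remain; assigned so far: [2]
unit clause [-4] forces x4=F; simplify:
  satisfied 1 clause(s); 0 remain; assigned so far: [2, 4]

Answer: 0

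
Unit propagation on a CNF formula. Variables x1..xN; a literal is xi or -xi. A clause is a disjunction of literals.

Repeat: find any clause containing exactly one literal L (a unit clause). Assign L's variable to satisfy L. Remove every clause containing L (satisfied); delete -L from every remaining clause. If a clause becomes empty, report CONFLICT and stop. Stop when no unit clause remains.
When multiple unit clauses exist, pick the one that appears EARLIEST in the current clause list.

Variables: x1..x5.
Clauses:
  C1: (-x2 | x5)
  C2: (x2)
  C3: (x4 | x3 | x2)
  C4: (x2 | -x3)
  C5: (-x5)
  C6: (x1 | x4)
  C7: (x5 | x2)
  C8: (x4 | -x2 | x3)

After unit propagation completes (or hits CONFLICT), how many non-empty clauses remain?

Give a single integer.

unit clause [2] forces x2=T; simplify:
  drop -2 from [-2, 5] -> [5]
  drop -2 from [4, -2, 3] -> [4, 3]
  satisfied 4 clause(s); 4 remain; assigned so far: [2]
unit clause [5] forces x5=T; simplify:
  drop -5 from [-5] -> [] (empty!)
  satisfied 1 clause(s); 3 remain; assigned so far: [2, 5]
CONFLICT (empty clause)

Answer: 2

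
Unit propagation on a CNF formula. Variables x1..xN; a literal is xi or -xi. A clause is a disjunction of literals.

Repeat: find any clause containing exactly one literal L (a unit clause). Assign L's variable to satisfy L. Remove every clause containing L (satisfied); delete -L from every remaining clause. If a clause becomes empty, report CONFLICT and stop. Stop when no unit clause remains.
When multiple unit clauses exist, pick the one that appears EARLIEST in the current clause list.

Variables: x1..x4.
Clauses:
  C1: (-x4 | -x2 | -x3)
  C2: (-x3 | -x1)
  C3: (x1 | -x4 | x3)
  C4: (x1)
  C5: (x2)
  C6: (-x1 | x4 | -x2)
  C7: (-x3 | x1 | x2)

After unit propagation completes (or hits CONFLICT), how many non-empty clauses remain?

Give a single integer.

unit clause [1] forces x1=T; simplify:
  drop -1 from [-3, -1] -> [-3]
  drop -1 from [-1, 4, -2] -> [4, -2]
  satisfied 3 clause(s); 4 remain; assigned so far: [1]
unit clause [-3] forces x3=F; simplify:
  satisfied 2 clause(s); 2 remain; assigned so far: [1, 3]
unit clause [2] forces x2=T; simplify:
  drop -2 from [4, -2] -> [4]
  satisfied 1 clause(s); 1 remain; assigned so far: [1, 2, 3]
unit clause [4] forces x4=T; simplify:
  satisfied 1 clause(s); 0 remain; assigned so far: [1, 2, 3, 4]

Answer: 0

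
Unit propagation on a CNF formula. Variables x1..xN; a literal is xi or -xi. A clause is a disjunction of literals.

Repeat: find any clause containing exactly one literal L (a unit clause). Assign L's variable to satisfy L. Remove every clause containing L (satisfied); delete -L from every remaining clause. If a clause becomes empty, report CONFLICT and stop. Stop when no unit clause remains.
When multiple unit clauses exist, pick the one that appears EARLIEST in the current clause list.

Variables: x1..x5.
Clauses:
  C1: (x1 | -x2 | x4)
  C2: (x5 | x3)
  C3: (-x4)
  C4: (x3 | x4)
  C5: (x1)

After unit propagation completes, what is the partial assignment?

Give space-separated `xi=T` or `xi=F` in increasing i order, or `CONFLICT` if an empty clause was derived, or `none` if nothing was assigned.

Answer: x1=T x3=T x4=F

Derivation:
unit clause [-4] forces x4=F; simplify:
  drop 4 from [1, -2, 4] -> [1, -2]
  drop 4 from [3, 4] -> [3]
  satisfied 1 clause(s); 4 remain; assigned so far: [4]
unit clause [3] forces x3=T; simplify:
  satisfied 2 clause(s); 2 remain; assigned so far: [3, 4]
unit clause [1] forces x1=T; simplify:
  satisfied 2 clause(s); 0 remain; assigned so far: [1, 3, 4]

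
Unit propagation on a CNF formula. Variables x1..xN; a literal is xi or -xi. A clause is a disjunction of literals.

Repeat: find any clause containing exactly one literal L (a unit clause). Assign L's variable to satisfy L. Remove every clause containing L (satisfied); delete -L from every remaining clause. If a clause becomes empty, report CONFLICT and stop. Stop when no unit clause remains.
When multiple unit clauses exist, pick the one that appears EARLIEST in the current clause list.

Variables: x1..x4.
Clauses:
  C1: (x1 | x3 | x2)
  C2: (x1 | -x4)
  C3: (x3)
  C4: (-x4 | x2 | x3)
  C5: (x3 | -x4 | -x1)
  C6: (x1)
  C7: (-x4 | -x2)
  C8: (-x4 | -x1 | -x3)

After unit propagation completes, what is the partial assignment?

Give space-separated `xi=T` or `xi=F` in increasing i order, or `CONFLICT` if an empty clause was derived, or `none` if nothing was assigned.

Answer: x1=T x3=T x4=F

Derivation:
unit clause [3] forces x3=T; simplify:
  drop -3 from [-4, -1, -3] -> [-4, -1]
  satisfied 4 clause(s); 4 remain; assigned so far: [3]
unit clause [1] forces x1=T; simplify:
  drop -1 from [-4, -1] -> [-4]
  satisfied 2 clause(s); 2 remain; assigned so far: [1, 3]
unit clause [-4] forces x4=F; simplify:
  satisfied 2 clause(s); 0 remain; assigned so far: [1, 3, 4]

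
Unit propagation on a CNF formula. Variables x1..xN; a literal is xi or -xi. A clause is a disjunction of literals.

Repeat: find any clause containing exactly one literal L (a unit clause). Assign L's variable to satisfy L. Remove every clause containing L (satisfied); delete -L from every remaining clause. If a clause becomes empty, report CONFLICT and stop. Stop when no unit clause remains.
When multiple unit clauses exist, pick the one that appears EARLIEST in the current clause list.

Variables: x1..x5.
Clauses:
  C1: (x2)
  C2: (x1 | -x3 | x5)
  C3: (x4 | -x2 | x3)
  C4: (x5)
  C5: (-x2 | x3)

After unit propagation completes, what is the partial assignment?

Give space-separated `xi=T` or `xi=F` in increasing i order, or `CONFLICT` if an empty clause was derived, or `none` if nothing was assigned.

unit clause [2] forces x2=T; simplify:
  drop -2 from [4, -2, 3] -> [4, 3]
  drop -2 from [-2, 3] -> [3]
  satisfied 1 clause(s); 4 remain; assigned so far: [2]
unit clause [5] forces x5=T; simplify:
  satisfied 2 clause(s); 2 remain; assigned so far: [2, 5]
unit clause [3] forces x3=T; simplify:
  satisfied 2 clause(s); 0 remain; assigned so far: [2, 3, 5]

Answer: x2=T x3=T x5=T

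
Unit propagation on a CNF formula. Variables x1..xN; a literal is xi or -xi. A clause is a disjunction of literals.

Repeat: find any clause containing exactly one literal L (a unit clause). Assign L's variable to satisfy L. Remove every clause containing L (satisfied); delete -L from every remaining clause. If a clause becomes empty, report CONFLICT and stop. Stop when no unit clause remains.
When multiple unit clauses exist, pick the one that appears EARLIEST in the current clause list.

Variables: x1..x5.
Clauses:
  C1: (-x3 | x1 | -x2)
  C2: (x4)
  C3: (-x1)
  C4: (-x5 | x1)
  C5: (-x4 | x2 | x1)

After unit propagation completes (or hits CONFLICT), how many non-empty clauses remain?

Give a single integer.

Answer: 0

Derivation:
unit clause [4] forces x4=T; simplify:
  drop -4 from [-4, 2, 1] -> [2, 1]
  satisfied 1 clause(s); 4 remain; assigned so far: [4]
unit clause [-1] forces x1=F; simplify:
  drop 1 from [-3, 1, -2] -> [-3, -2]
  drop 1 from [-5, 1] -> [-5]
  drop 1 from [2, 1] -> [2]
  satisfied 1 clause(s); 3 remain; assigned so far: [1, 4]
unit clause [-5] forces x5=F; simplify:
  satisfied 1 clause(s); 2 remain; assigned so far: [1, 4, 5]
unit clause [2] forces x2=T; simplify:
  drop -2 from [-3, -2] -> [-3]
  satisfied 1 clause(s); 1 remain; assigned so far: [1, 2, 4, 5]
unit clause [-3] forces x3=F; simplify:
  satisfied 1 clause(s); 0 remain; assigned so far: [1, 2, 3, 4, 5]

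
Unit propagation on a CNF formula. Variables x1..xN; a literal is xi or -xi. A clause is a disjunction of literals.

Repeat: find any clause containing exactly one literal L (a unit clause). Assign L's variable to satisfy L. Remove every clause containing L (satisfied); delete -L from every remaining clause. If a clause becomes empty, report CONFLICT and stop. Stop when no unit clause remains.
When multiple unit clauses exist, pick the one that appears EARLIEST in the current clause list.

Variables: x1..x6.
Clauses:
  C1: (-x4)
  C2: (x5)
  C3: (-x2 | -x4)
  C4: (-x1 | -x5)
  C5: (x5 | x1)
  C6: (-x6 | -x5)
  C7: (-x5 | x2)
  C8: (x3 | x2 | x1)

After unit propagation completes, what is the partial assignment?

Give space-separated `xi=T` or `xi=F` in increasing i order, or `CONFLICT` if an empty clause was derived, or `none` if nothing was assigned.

Answer: x1=F x2=T x4=F x5=T x6=F

Derivation:
unit clause [-4] forces x4=F; simplify:
  satisfied 2 clause(s); 6 remain; assigned so far: [4]
unit clause [5] forces x5=T; simplify:
  drop -5 from [-1, -5] -> [-1]
  drop -5 from [-6, -5] -> [-6]
  drop -5 from [-5, 2] -> [2]
  satisfied 2 clause(s); 4 remain; assigned so far: [4, 5]
unit clause [-1] forces x1=F; simplify:
  drop 1 from [3, 2, 1] -> [3, 2]
  satisfied 1 clause(s); 3 remain; assigned so far: [1, 4, 5]
unit clause [-6] forces x6=F; simplify:
  satisfied 1 clause(s); 2 remain; assigned so far: [1, 4, 5, 6]
unit clause [2] forces x2=T; simplify:
  satisfied 2 clause(s); 0 remain; assigned so far: [1, 2, 4, 5, 6]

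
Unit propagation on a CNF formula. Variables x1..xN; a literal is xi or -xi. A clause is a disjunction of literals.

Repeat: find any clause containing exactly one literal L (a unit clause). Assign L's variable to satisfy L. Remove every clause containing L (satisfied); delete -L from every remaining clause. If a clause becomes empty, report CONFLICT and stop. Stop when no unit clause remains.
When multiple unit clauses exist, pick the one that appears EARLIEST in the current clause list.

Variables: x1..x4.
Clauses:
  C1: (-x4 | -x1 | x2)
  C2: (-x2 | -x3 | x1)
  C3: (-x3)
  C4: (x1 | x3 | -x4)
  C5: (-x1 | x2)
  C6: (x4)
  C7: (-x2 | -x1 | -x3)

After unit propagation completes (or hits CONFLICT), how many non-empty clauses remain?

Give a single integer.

Answer: 0

Derivation:
unit clause [-3] forces x3=F; simplify:
  drop 3 from [1, 3, -4] -> [1, -4]
  satisfied 3 clause(s); 4 remain; assigned so far: [3]
unit clause [4] forces x4=T; simplify:
  drop -4 from [-4, -1, 2] -> [-1, 2]
  drop -4 from [1, -4] -> [1]
  satisfied 1 clause(s); 3 remain; assigned so far: [3, 4]
unit clause [1] forces x1=T; simplify:
  drop -1 from [-1, 2] -> [2]
  drop -1 from [-1, 2] -> [2]
  satisfied 1 clause(s); 2 remain; assigned so far: [1, 3, 4]
unit clause [2] forces x2=T; simplify:
  satisfied 2 clause(s); 0 remain; assigned so far: [1, 2, 3, 4]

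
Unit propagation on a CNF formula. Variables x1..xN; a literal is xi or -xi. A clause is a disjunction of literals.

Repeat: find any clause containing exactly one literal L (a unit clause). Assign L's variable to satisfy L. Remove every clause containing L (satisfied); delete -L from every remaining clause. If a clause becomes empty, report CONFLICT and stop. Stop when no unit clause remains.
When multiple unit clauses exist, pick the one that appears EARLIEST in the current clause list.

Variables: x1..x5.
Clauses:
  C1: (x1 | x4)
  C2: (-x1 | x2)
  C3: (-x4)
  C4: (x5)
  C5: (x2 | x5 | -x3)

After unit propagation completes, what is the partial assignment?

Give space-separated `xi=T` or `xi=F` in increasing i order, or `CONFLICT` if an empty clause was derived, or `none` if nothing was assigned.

Answer: x1=T x2=T x4=F x5=T

Derivation:
unit clause [-4] forces x4=F; simplify:
  drop 4 from [1, 4] -> [1]
  satisfied 1 clause(s); 4 remain; assigned so far: [4]
unit clause [1] forces x1=T; simplify:
  drop -1 from [-1, 2] -> [2]
  satisfied 1 clause(s); 3 remain; assigned so far: [1, 4]
unit clause [2] forces x2=T; simplify:
  satisfied 2 clause(s); 1 remain; assigned so far: [1, 2, 4]
unit clause [5] forces x5=T; simplify:
  satisfied 1 clause(s); 0 remain; assigned so far: [1, 2, 4, 5]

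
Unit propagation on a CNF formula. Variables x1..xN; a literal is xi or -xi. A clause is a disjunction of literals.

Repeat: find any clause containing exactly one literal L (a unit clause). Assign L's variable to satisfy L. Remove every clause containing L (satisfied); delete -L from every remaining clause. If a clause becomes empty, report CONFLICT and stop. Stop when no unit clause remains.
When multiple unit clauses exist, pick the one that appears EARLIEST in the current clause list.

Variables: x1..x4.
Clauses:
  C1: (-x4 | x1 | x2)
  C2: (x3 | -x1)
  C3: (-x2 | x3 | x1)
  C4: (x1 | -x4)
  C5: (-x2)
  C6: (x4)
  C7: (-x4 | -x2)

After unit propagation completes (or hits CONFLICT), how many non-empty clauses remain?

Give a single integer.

Answer: 0

Derivation:
unit clause [-2] forces x2=F; simplify:
  drop 2 from [-4, 1, 2] -> [-4, 1]
  satisfied 3 clause(s); 4 remain; assigned so far: [2]
unit clause [4] forces x4=T; simplify:
  drop -4 from [-4, 1] -> [1]
  drop -4 from [1, -4] -> [1]
  satisfied 1 clause(s); 3 remain; assigned so far: [2, 4]
unit clause [1] forces x1=T; simplify:
  drop -1 from [3, -1] -> [3]
  satisfied 2 clause(s); 1 remain; assigned so far: [1, 2, 4]
unit clause [3] forces x3=T; simplify:
  satisfied 1 clause(s); 0 remain; assigned so far: [1, 2, 3, 4]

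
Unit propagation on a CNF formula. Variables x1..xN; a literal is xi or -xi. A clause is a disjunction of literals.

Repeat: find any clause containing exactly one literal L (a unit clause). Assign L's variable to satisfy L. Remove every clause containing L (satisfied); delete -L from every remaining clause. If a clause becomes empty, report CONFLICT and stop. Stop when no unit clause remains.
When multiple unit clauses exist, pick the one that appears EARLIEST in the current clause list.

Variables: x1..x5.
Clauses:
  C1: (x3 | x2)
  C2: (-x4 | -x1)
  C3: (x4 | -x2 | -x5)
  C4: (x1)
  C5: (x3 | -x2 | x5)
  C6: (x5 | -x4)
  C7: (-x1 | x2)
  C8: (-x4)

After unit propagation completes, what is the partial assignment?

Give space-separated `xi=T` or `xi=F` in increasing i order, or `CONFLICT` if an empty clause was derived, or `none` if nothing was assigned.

Answer: x1=T x2=T x3=T x4=F x5=F

Derivation:
unit clause [1] forces x1=T; simplify:
  drop -1 from [-4, -1] -> [-4]
  drop -1 from [-1, 2] -> [2]
  satisfied 1 clause(s); 7 remain; assigned so far: [1]
unit clause [-4] forces x4=F; simplify:
  drop 4 from [4, -2, -5] -> [-2, -5]
  satisfied 3 clause(s); 4 remain; assigned so far: [1, 4]
unit clause [2] forces x2=T; simplify:
  drop -2 from [-2, -5] -> [-5]
  drop -2 from [3, -2, 5] -> [3, 5]
  satisfied 2 clause(s); 2 remain; assigned so far: [1, 2, 4]
unit clause [-5] forces x5=F; simplify:
  drop 5 from [3, 5] -> [3]
  satisfied 1 clause(s); 1 remain; assigned so far: [1, 2, 4, 5]
unit clause [3] forces x3=T; simplify:
  satisfied 1 clause(s); 0 remain; assigned so far: [1, 2, 3, 4, 5]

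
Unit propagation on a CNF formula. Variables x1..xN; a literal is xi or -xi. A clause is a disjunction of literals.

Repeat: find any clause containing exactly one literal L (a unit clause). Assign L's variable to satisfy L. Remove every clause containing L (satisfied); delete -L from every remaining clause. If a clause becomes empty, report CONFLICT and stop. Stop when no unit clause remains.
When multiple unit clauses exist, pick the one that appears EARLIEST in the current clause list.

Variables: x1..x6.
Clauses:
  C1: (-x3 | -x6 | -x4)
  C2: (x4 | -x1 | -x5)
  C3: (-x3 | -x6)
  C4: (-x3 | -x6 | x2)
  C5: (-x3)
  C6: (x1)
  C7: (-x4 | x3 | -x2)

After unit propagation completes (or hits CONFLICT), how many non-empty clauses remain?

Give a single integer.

Answer: 2

Derivation:
unit clause [-3] forces x3=F; simplify:
  drop 3 from [-4, 3, -2] -> [-4, -2]
  satisfied 4 clause(s); 3 remain; assigned so far: [3]
unit clause [1] forces x1=T; simplify:
  drop -1 from [4, -1, -5] -> [4, -5]
  satisfied 1 clause(s); 2 remain; assigned so far: [1, 3]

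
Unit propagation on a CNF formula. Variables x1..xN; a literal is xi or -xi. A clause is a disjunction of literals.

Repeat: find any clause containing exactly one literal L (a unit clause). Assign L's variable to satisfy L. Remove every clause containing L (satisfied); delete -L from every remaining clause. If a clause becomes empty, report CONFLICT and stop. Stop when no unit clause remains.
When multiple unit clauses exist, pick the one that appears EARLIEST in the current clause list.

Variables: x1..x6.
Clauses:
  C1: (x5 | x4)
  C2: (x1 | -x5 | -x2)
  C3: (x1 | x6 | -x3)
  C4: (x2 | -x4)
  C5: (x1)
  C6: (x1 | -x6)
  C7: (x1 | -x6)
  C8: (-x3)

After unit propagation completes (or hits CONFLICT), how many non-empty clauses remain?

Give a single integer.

Answer: 2

Derivation:
unit clause [1] forces x1=T; simplify:
  satisfied 5 clause(s); 3 remain; assigned so far: [1]
unit clause [-3] forces x3=F; simplify:
  satisfied 1 clause(s); 2 remain; assigned so far: [1, 3]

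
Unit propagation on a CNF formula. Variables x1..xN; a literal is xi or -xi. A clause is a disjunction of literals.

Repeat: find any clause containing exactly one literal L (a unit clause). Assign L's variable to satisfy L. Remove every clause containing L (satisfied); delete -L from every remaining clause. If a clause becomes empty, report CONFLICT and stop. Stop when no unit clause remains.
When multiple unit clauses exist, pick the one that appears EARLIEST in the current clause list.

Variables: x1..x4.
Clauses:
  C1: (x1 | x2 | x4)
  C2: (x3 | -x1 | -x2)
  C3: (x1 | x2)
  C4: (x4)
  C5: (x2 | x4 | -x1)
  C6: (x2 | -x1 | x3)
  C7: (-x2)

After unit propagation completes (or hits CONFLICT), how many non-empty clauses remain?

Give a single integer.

unit clause [4] forces x4=T; simplify:
  satisfied 3 clause(s); 4 remain; assigned so far: [4]
unit clause [-2] forces x2=F; simplify:
  drop 2 from [1, 2] -> [1]
  drop 2 from [2, -1, 3] -> [-1, 3]
  satisfied 2 clause(s); 2 remain; assigned so far: [2, 4]
unit clause [1] forces x1=T; simplify:
  drop -1 from [-1, 3] -> [3]
  satisfied 1 clause(s); 1 remain; assigned so far: [1, 2, 4]
unit clause [3] forces x3=T; simplify:
  satisfied 1 clause(s); 0 remain; assigned so far: [1, 2, 3, 4]

Answer: 0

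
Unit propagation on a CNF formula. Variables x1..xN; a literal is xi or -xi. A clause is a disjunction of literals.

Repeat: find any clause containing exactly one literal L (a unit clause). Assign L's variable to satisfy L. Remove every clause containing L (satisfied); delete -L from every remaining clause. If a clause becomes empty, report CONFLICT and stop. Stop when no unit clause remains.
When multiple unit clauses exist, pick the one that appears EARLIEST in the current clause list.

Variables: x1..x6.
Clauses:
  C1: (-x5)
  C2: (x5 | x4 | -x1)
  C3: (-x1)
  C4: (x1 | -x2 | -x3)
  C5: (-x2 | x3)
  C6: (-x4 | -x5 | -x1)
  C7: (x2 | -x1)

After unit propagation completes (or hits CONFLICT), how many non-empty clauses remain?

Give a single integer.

Answer: 2

Derivation:
unit clause [-5] forces x5=F; simplify:
  drop 5 from [5, 4, -1] -> [4, -1]
  satisfied 2 clause(s); 5 remain; assigned so far: [5]
unit clause [-1] forces x1=F; simplify:
  drop 1 from [1, -2, -3] -> [-2, -3]
  satisfied 3 clause(s); 2 remain; assigned so far: [1, 5]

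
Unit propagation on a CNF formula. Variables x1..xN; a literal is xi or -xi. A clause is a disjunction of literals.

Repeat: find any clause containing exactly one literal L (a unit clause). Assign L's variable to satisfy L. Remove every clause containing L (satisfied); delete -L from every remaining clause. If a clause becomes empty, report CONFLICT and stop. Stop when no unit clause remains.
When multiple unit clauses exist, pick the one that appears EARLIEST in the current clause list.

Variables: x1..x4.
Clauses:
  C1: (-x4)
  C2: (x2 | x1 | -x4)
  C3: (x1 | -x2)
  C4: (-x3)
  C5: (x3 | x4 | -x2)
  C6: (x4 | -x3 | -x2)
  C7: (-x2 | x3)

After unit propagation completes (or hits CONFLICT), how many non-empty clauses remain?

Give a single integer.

unit clause [-4] forces x4=F; simplify:
  drop 4 from [3, 4, -2] -> [3, -2]
  drop 4 from [4, -3, -2] -> [-3, -2]
  satisfied 2 clause(s); 5 remain; assigned so far: [4]
unit clause [-3] forces x3=F; simplify:
  drop 3 from [3, -2] -> [-2]
  drop 3 from [-2, 3] -> [-2]
  satisfied 2 clause(s); 3 remain; assigned so far: [3, 4]
unit clause [-2] forces x2=F; simplify:
  satisfied 3 clause(s); 0 remain; assigned so far: [2, 3, 4]

Answer: 0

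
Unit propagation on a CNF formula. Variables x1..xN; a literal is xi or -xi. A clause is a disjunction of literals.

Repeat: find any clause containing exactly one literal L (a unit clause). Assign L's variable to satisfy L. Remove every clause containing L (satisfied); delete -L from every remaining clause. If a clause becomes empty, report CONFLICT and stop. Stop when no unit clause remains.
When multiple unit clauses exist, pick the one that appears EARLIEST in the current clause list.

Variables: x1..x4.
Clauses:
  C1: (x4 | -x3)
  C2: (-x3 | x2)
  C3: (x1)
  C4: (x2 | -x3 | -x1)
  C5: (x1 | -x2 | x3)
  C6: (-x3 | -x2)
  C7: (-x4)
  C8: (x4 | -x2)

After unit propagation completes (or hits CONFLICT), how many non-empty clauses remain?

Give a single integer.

Answer: 0

Derivation:
unit clause [1] forces x1=T; simplify:
  drop -1 from [2, -3, -1] -> [2, -3]
  satisfied 2 clause(s); 6 remain; assigned so far: [1]
unit clause [-4] forces x4=F; simplify:
  drop 4 from [4, -3] -> [-3]
  drop 4 from [4, -2] -> [-2]
  satisfied 1 clause(s); 5 remain; assigned so far: [1, 4]
unit clause [-3] forces x3=F; simplify:
  satisfied 4 clause(s); 1 remain; assigned so far: [1, 3, 4]
unit clause [-2] forces x2=F; simplify:
  satisfied 1 clause(s); 0 remain; assigned so far: [1, 2, 3, 4]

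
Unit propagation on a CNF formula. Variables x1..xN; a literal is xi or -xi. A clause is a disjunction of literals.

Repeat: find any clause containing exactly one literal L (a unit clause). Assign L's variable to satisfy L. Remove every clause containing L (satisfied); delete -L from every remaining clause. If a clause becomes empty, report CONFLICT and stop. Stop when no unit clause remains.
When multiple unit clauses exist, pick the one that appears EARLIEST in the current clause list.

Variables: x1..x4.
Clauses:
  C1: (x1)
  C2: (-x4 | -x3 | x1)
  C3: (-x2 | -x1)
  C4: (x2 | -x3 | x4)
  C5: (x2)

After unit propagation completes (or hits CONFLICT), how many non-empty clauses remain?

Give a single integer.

Answer: 1

Derivation:
unit clause [1] forces x1=T; simplify:
  drop -1 from [-2, -1] -> [-2]
  satisfied 2 clause(s); 3 remain; assigned so far: [1]
unit clause [-2] forces x2=F; simplify:
  drop 2 from [2, -3, 4] -> [-3, 4]
  drop 2 from [2] -> [] (empty!)
  satisfied 1 clause(s); 2 remain; assigned so far: [1, 2]
CONFLICT (empty clause)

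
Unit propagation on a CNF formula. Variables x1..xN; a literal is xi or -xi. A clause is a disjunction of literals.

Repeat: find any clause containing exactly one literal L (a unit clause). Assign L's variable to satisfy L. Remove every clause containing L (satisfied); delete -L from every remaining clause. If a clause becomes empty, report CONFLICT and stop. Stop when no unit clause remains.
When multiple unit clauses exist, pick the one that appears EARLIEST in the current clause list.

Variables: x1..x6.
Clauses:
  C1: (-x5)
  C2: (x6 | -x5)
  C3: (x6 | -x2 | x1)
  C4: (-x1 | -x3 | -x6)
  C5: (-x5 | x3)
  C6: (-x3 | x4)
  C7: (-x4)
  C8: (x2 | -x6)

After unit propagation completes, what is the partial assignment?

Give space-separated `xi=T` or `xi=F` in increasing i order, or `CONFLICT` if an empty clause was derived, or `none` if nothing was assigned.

Answer: x3=F x4=F x5=F

Derivation:
unit clause [-5] forces x5=F; simplify:
  satisfied 3 clause(s); 5 remain; assigned so far: [5]
unit clause [-4] forces x4=F; simplify:
  drop 4 from [-3, 4] -> [-3]
  satisfied 1 clause(s); 4 remain; assigned so far: [4, 5]
unit clause [-3] forces x3=F; simplify:
  satisfied 2 clause(s); 2 remain; assigned so far: [3, 4, 5]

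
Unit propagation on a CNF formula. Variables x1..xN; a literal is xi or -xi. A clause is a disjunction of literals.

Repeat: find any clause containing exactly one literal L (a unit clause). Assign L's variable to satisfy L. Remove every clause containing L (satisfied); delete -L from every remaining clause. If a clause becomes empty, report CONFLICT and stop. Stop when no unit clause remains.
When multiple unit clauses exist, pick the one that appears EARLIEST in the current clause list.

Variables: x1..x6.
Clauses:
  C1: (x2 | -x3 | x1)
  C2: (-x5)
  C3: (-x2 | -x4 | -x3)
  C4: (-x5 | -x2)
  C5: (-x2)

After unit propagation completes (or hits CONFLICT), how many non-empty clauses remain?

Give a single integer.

Answer: 1

Derivation:
unit clause [-5] forces x5=F; simplify:
  satisfied 2 clause(s); 3 remain; assigned so far: [5]
unit clause [-2] forces x2=F; simplify:
  drop 2 from [2, -3, 1] -> [-3, 1]
  satisfied 2 clause(s); 1 remain; assigned so far: [2, 5]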